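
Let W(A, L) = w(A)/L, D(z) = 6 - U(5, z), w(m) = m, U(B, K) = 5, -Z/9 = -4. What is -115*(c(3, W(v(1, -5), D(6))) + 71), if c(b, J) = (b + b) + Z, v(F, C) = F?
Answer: -12995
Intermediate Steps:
Z = 36 (Z = -9*(-4) = 36)
D(z) = 1 (D(z) = 6 - 1*5 = 6 - 5 = 1)
W(A, L) = A/L
c(b, J) = 36 + 2*b (c(b, J) = (b + b) + 36 = 2*b + 36 = 36 + 2*b)
-115*(c(3, W(v(1, -5), D(6))) + 71) = -115*((36 + 2*3) + 71) = -115*((36 + 6) + 71) = -115*(42 + 71) = -115*113 = -12995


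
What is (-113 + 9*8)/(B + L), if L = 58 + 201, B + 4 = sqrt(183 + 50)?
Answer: -10455/64792 + 41*sqrt(233)/64792 ≈ -0.15170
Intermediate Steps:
B = -4 + sqrt(233) (B = -4 + sqrt(183 + 50) = -4 + sqrt(233) ≈ 11.264)
L = 259
(-113 + 9*8)/(B + L) = (-113 + 9*8)/((-4 + sqrt(233)) + 259) = (-113 + 72)/(255 + sqrt(233)) = -41/(255 + sqrt(233))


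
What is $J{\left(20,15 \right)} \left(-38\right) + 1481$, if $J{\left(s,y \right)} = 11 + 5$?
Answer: $873$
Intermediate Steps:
$J{\left(s,y \right)} = 16$
$J{\left(20,15 \right)} \left(-38\right) + 1481 = 16 \left(-38\right) + 1481 = -608 + 1481 = 873$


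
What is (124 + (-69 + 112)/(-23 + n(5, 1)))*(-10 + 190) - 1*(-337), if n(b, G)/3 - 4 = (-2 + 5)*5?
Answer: 389039/17 ≈ 22885.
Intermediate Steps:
n(b, G) = 57 (n(b, G) = 12 + 3*((-2 + 5)*5) = 12 + 3*(3*5) = 12 + 3*15 = 12 + 45 = 57)
(124 + (-69 + 112)/(-23 + n(5, 1)))*(-10 + 190) - 1*(-337) = (124 + (-69 + 112)/(-23 + 57))*(-10 + 190) - 1*(-337) = (124 + 43/34)*180 + 337 = (4259/34)*180 + 337 = 383310/17 + 337 = 389039/17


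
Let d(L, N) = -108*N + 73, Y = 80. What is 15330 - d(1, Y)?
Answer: 23897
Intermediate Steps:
d(L, N) = 73 - 108*N
15330 - d(1, Y) = 15330 - (73 - 108*80) = 15330 - (73 - 8640) = 15330 - 1*(-8567) = 15330 + 8567 = 23897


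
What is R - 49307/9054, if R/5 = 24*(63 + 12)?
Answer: 81436693/9054 ≈ 8994.5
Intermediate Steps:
R = 9000 (R = 5*(24*(63 + 12)) = 5*(24*75) = 5*1800 = 9000)
R - 49307/9054 = 9000 - 49307/9054 = 81436693/9054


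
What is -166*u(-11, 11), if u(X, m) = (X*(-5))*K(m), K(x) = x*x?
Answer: -1104730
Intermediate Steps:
K(x) = x²
u(X, m) = -5*X*m² (u(X, m) = (X*(-5))*m² = (-5*X)*m² = -5*X*m²)
-166*u(-11, 11) = -(-830)*(-11)*11² = -(-830)*(-11)*121 = -166*6655 = -1104730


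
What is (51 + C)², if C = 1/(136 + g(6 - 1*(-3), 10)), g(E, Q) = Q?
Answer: 55457809/21316 ≈ 2601.7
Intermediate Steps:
C = 1/146 (C = 1/(136 + 10) = 1/146 ≈ 0.0068493)
(51 + C)² = (51 + 1/146)² = (7447/146)² = 55457809/21316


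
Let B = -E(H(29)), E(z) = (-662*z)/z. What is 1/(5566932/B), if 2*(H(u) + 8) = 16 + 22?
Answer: 331/2783466 ≈ 0.00011892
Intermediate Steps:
H(u) = 11 (H(u) = -8 + (16 + 22)/2 = -8 + (½)*38 = -8 + 19 = 11)
E(z) = -662
B = 662 (B = -1*(-662) = 662)
1/(5566932/B) = 1/(5566932/662) = 1/(5566932*(1/662)) = 1/(2783466/331) = 331/2783466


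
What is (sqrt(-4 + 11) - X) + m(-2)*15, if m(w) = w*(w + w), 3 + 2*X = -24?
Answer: 267/2 + sqrt(7) ≈ 136.15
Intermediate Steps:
X = -27/2 (X = -3/2 + (1/2)*(-24) = -3/2 - 12 = -27/2 ≈ -13.500)
m(w) = 2*w**2 (m(w) = w*(2*w) = 2*w**2)
(sqrt(-4 + 11) - X) + m(-2)*15 = (sqrt(-4 + 11) - 1*(-27/2)) + (2*(-2)**2)*15 = (sqrt(7) + 27/2) + (2*4)*15 = (27/2 + sqrt(7)) + 8*15 = (27/2 + sqrt(7)) + 120 = 267/2 + sqrt(7)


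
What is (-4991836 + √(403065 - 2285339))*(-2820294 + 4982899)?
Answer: -10795369492780 + 2162605*I*√1882274 ≈ -1.0795e+13 + 2.967e+9*I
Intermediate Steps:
(-4991836 + √(403065 - 2285339))*(-2820294 + 4982899) = (-4991836 + √(-1882274))*2162605 = (-4991836 + I*√1882274)*2162605 = -10795369492780 + 2162605*I*√1882274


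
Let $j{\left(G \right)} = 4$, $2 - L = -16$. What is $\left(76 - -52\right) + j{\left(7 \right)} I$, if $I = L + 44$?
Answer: $376$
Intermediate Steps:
$L = 18$ ($L = 2 - -16 = 2 + 16 = 18$)
$I = 62$ ($I = 18 + 44 = 62$)
$\left(76 - -52\right) + j{\left(7 \right)} I = \left(76 - -52\right) + 4 \cdot 62 = \left(76 + 52\right) + 248 = 128 + 248 = 376$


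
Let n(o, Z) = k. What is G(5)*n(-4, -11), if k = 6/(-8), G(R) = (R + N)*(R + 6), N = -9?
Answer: 33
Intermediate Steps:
G(R) = (-9 + R)*(6 + R) (G(R) = (R - 9)*(R + 6) = (-9 + R)*(6 + R))
k = -¾ (k = 6*(-⅛) = -¾ ≈ -0.75000)
n(o, Z) = -¾
G(5)*n(-4, -11) = (-54 + 5² - 3*5)*(-¾) = (-54 + 25 - 15)*(-¾) = -44*(-¾) = 33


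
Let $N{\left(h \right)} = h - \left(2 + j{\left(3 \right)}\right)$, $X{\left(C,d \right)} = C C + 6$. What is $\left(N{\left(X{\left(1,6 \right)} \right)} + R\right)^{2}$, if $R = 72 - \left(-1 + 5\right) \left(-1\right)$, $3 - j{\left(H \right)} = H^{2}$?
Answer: $7569$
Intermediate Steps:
$j{\left(H \right)} = 3 - H^{2}$
$X{\left(C,d \right)} = 6 + C^{2}$ ($X{\left(C,d \right)} = C^{2} + 6 = 6 + C^{2}$)
$N{\left(h \right)} = 4 + h$ ($N{\left(h \right)} = h - \left(2 + \left(3 - 3^{2}\right)\right) = h - \left(2 + \left(3 - 9\right)\right) = h - \left(2 - 6\right) = h - -4 = h + 4 = 4 + h$)
$R = 76$ ($R = 72 - 4 \left(-1\right) = 72 - -4 = 72 + 4 = 76$)
$\left(N{\left(X{\left(1,6 \right)} \right)} + R\right)^{2} = \left(\left(4 + \left(6 + 1^{2}\right)\right) + 76\right)^{2} = \left(\left(4 + \left(6 + 1\right)\right) + 76\right)^{2} = \left(\left(4 + 7\right) + 76\right)^{2} = \left(11 + 76\right)^{2} = 87^{2} = 7569$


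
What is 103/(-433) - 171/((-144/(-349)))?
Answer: -2872871/6928 ≈ -414.68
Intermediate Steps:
103/(-433) - 171/((-144/(-349))) = 103*(-1/433) - 171/((-144*(-1/349))) = -103/433 - 171/144/349 = -103/433 - 171*349/144 = -103/433 - 6631/16 = -2872871/6928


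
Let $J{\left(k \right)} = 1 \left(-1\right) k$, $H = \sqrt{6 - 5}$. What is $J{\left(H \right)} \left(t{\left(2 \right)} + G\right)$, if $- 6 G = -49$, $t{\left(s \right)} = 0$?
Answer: $- \frac{49}{6} \approx -8.1667$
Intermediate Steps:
$H = 1$ ($H = \sqrt{1} = 1$)
$J{\left(k \right)} = - k$
$G = \frac{49}{6}$ ($G = \left(- \frac{1}{6}\right) \left(-49\right) = \frac{49}{6} \approx 8.1667$)
$J{\left(H \right)} \left(t{\left(2 \right)} + G\right) = \left(-1\right) 1 \left(0 + \frac{49}{6}\right) = \left(-1\right) \frac{49}{6} = - \frac{49}{6}$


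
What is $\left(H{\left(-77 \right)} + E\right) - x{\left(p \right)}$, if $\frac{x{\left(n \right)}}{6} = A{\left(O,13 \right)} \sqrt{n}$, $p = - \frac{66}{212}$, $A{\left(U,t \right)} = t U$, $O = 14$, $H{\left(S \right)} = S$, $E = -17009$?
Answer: $-17086 - \frac{546 i \sqrt{3498}}{53} \approx -17086.0 - 609.29 i$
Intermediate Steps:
$A{\left(U,t \right)} = U t$
$p = - \frac{33}{106}$ ($p = \left(-66\right) \frac{1}{212} = - \frac{33}{106} \approx -0.31132$)
$x{\left(n \right)} = 1092 \sqrt{n}$ ($x{\left(n \right)} = 6 \cdot 14 \cdot 13 \sqrt{n} = 6 \cdot 182 \sqrt{n} = 1092 \sqrt{n}$)
$\left(H{\left(-77 \right)} + E\right) - x{\left(p \right)} = \left(-77 - 17009\right) - 1092 \sqrt{- \frac{33}{106}} = -17086 - 1092 \frac{i \sqrt{3498}}{106} = -17086 - \frac{546 i \sqrt{3498}}{53}$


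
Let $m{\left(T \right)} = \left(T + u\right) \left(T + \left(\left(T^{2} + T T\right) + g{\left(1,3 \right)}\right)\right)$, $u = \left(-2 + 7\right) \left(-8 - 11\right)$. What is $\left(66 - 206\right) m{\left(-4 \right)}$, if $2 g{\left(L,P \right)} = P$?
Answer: $408870$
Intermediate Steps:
$g{\left(L,P \right)} = \frac{P}{2}$
$u = -95$ ($u = 5 \left(-19\right) = -95$)
$m{\left(T \right)} = \left(-95 + T\right) \left(\frac{3}{2} + T + 2 T^{2}\right)$ ($m{\left(T \right)} = \left(T - 95\right) \left(T + \left(\left(T^{2} + T T\right) + \frac{1}{2} \cdot 3\right)\right) = \left(-95 + T\right) \left(T + \left(\left(T^{2} + T^{2}\right) + \frac{3}{2}\right)\right) = \left(-95 + T\right) \left(T + \left(2 T^{2} + \frac{3}{2}\right)\right) = \left(-95 + T\right) \left(T + \left(\frac{3}{2} + 2 T^{2}\right)\right) = \left(-95 + T\right) \left(\frac{3}{2} + T + 2 T^{2}\right)$)
$\left(66 - 206\right) m{\left(-4 \right)} = \left(66 - 206\right) \left(- \frac{285}{2} - 189 \left(-4\right)^{2} + 2 \left(-4\right)^{3} - -374\right) = - 140 \left(- \frac{285}{2} - 3024 + 2 \left(-64\right) + 374\right) = - 140 \left(- \frac{285}{2} - 3024 - 128 + 374\right) = \left(-140\right) \left(- \frac{5841}{2}\right) = 408870$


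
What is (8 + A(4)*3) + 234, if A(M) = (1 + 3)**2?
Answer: 290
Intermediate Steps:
A(M) = 16 (A(M) = 4**2 = 16)
(8 + A(4)*3) + 234 = (8 + 16*3) + 234 = (8 + 48) + 234 = 56 + 234 = 290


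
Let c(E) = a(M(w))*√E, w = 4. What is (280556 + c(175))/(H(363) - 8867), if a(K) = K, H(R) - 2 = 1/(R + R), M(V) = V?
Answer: -203683656/6435989 - 14520*√7/6435989 ≈ -31.654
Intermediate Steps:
H(R) = 2 + 1/(2*R) (H(R) = 2 + 1/(R + R) = 2 + 1/(2*R))
c(E) = 4*√E
(280556 + c(175))/(H(363) - 8867) = (280556 + 4*√175)/((2 + (½)/363) - 8867) = (280556 + 4*(5*√7))/((2 + (½)*(1/363)) - 8867) = (280556 + 20*√7)/((2 + 1/726) - 8867) = (280556 + 20*√7)/(1453/726 - 8867) = (280556 + 20*√7)/(-6435989/726) = (280556 + 20*√7)*(-726/6435989) = -203683656/6435989 - 14520*√7/6435989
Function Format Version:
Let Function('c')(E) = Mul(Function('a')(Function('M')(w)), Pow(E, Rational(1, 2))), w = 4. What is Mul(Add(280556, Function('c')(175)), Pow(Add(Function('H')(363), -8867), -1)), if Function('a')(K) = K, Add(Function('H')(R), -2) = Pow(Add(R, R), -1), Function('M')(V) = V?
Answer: Add(Rational(-203683656, 6435989), Mul(Rational(-14520, 6435989), Pow(7, Rational(1, 2)))) ≈ -31.654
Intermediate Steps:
Function('H')(R) = Add(2, Mul(Rational(1, 2), Pow(R, -1))) (Function('H')(R) = Add(2, Pow(Add(R, R), -1)) = Add(2, Pow(Mul(2, R), -1)) = Add(2, Mul(Rational(1, 2), Pow(R, -1))))
Function('c')(E) = Mul(4, Pow(E, Rational(1, 2)))
Mul(Add(280556, Function('c')(175)), Pow(Add(Function('H')(363), -8867), -1)) = Mul(Add(280556, Mul(4, Pow(175, Rational(1, 2)))), Pow(Add(Add(2, Mul(Rational(1, 2), Pow(363, -1))), -8867), -1)) = Mul(Add(280556, Mul(4, Mul(5, Pow(7, Rational(1, 2))))), Pow(Add(Add(2, Mul(Rational(1, 2), Rational(1, 363))), -8867), -1)) = Mul(Add(280556, Mul(20, Pow(7, Rational(1, 2)))), Pow(Add(Add(2, Rational(1, 726)), -8867), -1)) = Mul(Add(280556, Mul(20, Pow(7, Rational(1, 2)))), Pow(Add(Rational(1453, 726), -8867), -1)) = Mul(Add(280556, Mul(20, Pow(7, Rational(1, 2)))), Pow(Rational(-6435989, 726), -1)) = Mul(Add(280556, Mul(20, Pow(7, Rational(1, 2)))), Rational(-726, 6435989)) = Add(Rational(-203683656, 6435989), Mul(Rational(-14520, 6435989), Pow(7, Rational(1, 2))))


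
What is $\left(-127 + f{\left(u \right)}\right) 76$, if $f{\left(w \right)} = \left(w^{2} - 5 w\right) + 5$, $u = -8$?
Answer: $-1368$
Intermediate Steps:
$f{\left(w \right)} = 5 + w^{2} - 5 w$
$\left(-127 + f{\left(u \right)}\right) 76 = \left(-127 + \left(5 + \left(-8\right)^{2} - -40\right)\right) 76 = \left(-127 + \left(5 + 64 + 40\right)\right) 76 = \left(-127 + 109\right) 76 = \left(-18\right) 76 = -1368$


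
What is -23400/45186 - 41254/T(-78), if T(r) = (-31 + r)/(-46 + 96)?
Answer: 15533768600/820879 ≈ 18923.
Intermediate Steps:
T(r) = -31/50 + r/50 (T(r) = (-31 + r)/50 = (-31 + r)*(1/50) = -31/50 + r/50)
-23400/45186 - 41254/T(-78) = -23400/45186 - 41254/(-31/50 + (1/50)*(-78)) = -23400*1/45186 - 41254/(-31/50 - 39/25) = -3900/7531 - 41254/(-109/50) = -3900/7531 - 41254*(-50/109) = -3900/7531 + 2062700/109 = 15533768600/820879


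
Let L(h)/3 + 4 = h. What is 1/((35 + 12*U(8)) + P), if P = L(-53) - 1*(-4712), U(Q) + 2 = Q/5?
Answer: 5/22856 ≈ 0.00021876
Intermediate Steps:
L(h) = -12 + 3*h
U(Q) = -2 + Q/5
P = 4541 (P = (-12 + 3*(-53)) - 1*(-4712) = (-12 - 159) + 4712 = -171 + 4712 = 4541)
1/((35 + 12*U(8)) + P) = 1/((35 + 12*(-2 + (⅕)*8)) + 4541) = 1/((35 + 12*(-2 + 8/5)) + 4541) = 1/((35 + 12*(-⅖)) + 4541) = 1/((35 - 24/5) + 4541) = 1/(151/5 + 4541) = 1/(22856/5) = 5/22856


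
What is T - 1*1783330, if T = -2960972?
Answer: -4744302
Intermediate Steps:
T - 1*1783330 = -2960972 - 1*1783330 = -2960972 - 1783330 = -4744302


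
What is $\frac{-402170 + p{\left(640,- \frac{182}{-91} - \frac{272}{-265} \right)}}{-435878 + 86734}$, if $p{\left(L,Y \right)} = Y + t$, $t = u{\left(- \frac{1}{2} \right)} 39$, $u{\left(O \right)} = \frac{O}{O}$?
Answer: $\frac{5608627}{4869640} \approx 1.1518$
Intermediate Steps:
$u{\left(O \right)} = 1$
$t = 39$ ($t = 1 \cdot 39 = 39$)
$p{\left(L,Y \right)} = 39 + Y$ ($p{\left(L,Y \right)} = Y + 39 = 39 + Y$)
$\frac{-402170 + p{\left(640,- \frac{182}{-91} - \frac{272}{-265} \right)}}{-435878 + 86734} = \frac{-402170 + \left(39 - \left(-2 - \frac{272}{265}\right)\right)}{-435878 + 86734} = \frac{-402170 + \left(39 - - \frac{802}{265}\right)}{-349144} = \left(-402170 + \left(39 + \left(2 + \frac{272}{265}\right)\right)\right) \left(- \frac{1}{349144}\right) = \left(-402170 + \left(39 + \frac{802}{265}\right)\right) \left(- \frac{1}{349144}\right) = \left(-402170 + \frac{11137}{265}\right) \left(- \frac{1}{349144}\right) = \left(- \frac{106563913}{265}\right) \left(- \frac{1}{349144}\right) = \frac{5608627}{4869640}$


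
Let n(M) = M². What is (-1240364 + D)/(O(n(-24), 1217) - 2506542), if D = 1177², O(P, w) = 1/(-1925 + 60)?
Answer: -270359725/4674700831 ≈ -0.057835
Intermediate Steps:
O(P, w) = -1/1865 (O(P, w) = 1/(-1865) = -1/1865)
D = 1385329
(-1240364 + D)/(O(n(-24), 1217) - 2506542) = (-1240364 + 1385329)/(-1/1865 - 2506542) = 144965/(-4674700831/1865) = 144965*(-1865/4674700831) = -270359725/4674700831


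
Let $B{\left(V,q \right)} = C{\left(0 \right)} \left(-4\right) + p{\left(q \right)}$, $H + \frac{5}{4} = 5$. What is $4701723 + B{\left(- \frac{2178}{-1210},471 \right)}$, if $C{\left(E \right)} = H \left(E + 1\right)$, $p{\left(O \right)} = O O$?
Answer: $4923549$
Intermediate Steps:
$H = \frac{15}{4}$ ($H = - \frac{5}{4} + 5 = \frac{15}{4} \approx 3.75$)
$p{\left(O \right)} = O^{2}$
$C{\left(E \right)} = \frac{15}{4} + \frac{15 E}{4}$ ($C{\left(E \right)} = \frac{15 \left(E + 1\right)}{4} = \frac{15 \left(1 + E\right)}{4} = \frac{15}{4} + \frac{15 E}{4}$)
$B{\left(V,q \right)} = -15 + q^{2}$ ($B{\left(V,q \right)} = \left(\frac{15}{4} + \frac{15}{4} \cdot 0\right) \left(-4\right) + q^{2} = \left(\frac{15}{4} + 0\right) \left(-4\right) + q^{2} = \frac{15}{4} \left(-4\right) + q^{2} = -15 + q^{2}$)
$4701723 + B{\left(- \frac{2178}{-1210},471 \right)} = 4701723 - \left(15 - 471^{2}\right) = 4701723 + \left(-15 + 221841\right) = 4701723 + 221826 = 4923549$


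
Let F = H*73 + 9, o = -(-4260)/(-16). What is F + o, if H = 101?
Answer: 28463/4 ≈ 7115.8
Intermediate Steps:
o = -1065/4 (o = -(-4260)*(-1)/16 = -852*5/16 = -1065/4 ≈ -266.25)
F = 7382 (F = 101*73 + 9 = 7373 + 9 = 7382)
F + o = 7382 - 1065/4 = 28463/4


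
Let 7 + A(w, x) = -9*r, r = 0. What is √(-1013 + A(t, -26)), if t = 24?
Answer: 2*I*√255 ≈ 31.937*I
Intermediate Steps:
A(w, x) = -7 (A(w, x) = -7 - 9*0 = -7 + 0 = -7)
√(-1013 + A(t, -26)) = √(-1013 - 7) = √(-1020) = 2*I*√255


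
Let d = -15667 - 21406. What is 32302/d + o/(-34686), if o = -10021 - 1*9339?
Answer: -201346946/642957039 ≈ -0.31316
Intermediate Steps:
d = -37073
o = -19360 (o = -10021 - 9339 = -19360)
32302/d + o/(-34686) = 32302/(-37073) - 19360/(-34686) = 32302*(-1/37073) - 19360*(-1/34686) = -32302/37073 + 9680/17343 = -201346946/642957039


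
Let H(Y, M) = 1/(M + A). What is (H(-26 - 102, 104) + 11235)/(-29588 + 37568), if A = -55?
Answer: 137629/97755 ≈ 1.4079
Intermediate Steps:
H(Y, M) = 1/(-55 + M) (H(Y, M) = 1/(M - 55) = 1/(-55 + M))
(H(-26 - 102, 104) + 11235)/(-29588 + 37568) = (1/(-55 + 104) + 11235)/(-29588 + 37568) = (1/49 + 11235)/7980 = (1/49 + 11235)*(1/7980) = (550516/49)*(1/7980) = 137629/97755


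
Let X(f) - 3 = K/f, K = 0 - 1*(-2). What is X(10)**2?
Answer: 256/25 ≈ 10.240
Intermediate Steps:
K = 2 (K = 0 + 2 = 2)
X(f) = 3 + 2/f
X(10)**2 = (3 + 2/10)**2 = (3 + 2*(1/10))**2 = (3 + 1/5)**2 = (16/5)**2 = 256/25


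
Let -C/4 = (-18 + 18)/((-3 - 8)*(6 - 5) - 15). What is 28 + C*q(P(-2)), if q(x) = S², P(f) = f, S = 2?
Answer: 28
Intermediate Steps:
q(x) = 4 (q(x) = 2² = 4)
C = 0 (C = -4*(-18 + 18)/((-3 - 8)*(6 - 5) - 15) = -0/(-11*1 - 15) = -0/(-11 - 15) = -0/(-26) = -0*(-1)/26 = -4*0 = 0)
28 + C*q(P(-2)) = 28 + 0*4 = 28 + 0 = 28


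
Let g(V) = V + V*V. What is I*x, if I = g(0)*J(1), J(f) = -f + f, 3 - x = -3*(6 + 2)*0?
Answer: 0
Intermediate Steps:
g(V) = V + V**2
x = 3 (x = 3 - (-3*(6 + 2))*0 = 3 - (-3*8)*0 = 3 - (-24)*0 = 3 - 1*0 = 3 + 0 = 3)
J(f) = 0
I = 0 (I = (0*(1 + 0))*0 = (0*1)*0 = 0*0 = 0)
I*x = 0*3 = 0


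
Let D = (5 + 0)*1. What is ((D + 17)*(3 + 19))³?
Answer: 113379904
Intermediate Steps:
D = 5 (D = 5*1 = 5)
((D + 17)*(3 + 19))³ = ((5 + 17)*(3 + 19))³ = (22*22)³ = 484³ = 113379904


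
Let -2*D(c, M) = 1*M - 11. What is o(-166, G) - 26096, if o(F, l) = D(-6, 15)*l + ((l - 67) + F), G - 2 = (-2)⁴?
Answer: -26347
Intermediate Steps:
D(c, M) = 11/2 - M/2 (D(c, M) = -(1*M - 11)/2 = -(M - 11)/2 = -(-11 + M)/2 = 11/2 - M/2)
G = 18 (G = 2 + (-2)⁴ = 2 + 16 = 18)
o(F, l) = -67 + F - l (o(F, l) = (11/2 - ½*15)*l + ((l - 67) + F) = (11/2 - 15/2)*l + ((-67 + l) + F) = -2*l + (-67 + F + l) = -67 + F - l)
o(-166, G) - 26096 = (-67 - 166 - 1*18) - 26096 = (-67 - 166 - 18) - 26096 = -251 - 26096 = -26347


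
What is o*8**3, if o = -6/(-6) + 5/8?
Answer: 832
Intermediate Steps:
o = 13/8 (o = -6*(-1/6) + 5*(1/8) = 1 + 5/8 = 13/8 ≈ 1.6250)
o*8**3 = (13/8)*8**3 = (13/8)*512 = 832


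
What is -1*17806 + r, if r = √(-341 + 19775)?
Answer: -17806 + √19434 ≈ -17667.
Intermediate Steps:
r = √19434 ≈ 139.41
-1*17806 + r = -1*17806 + √19434 = -17806 + √19434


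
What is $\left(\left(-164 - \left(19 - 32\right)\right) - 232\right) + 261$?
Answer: $-122$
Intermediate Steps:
$\left(\left(-164 - \left(19 - 32\right)\right) - 232\right) + 261 = \left(\left(-164 - -13\right) - 232\right) + 261 = \left(\left(-164 + 13\right) - 232\right) + 261 = \left(-151 - 232\right) + 261 = -383 + 261 = -122$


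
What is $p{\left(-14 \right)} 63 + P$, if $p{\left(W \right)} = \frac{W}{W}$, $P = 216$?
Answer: $279$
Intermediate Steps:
$p{\left(W \right)} = 1$
$p{\left(-14 \right)} 63 + P = 1 \cdot 63 + 216 = 63 + 216 = 279$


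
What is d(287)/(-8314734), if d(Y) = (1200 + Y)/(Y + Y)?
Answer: -1487/4772657316 ≈ -3.1157e-7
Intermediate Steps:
d(Y) = (1200 + Y)/(2*Y) (d(Y) = (1200 + Y)/((2*Y)) = (1200 + Y)*(1/(2*Y)) = (1200 + Y)/(2*Y))
d(287)/(-8314734) = ((½)*(1200 + 287)/287)/(-8314734) = ((½)*(1/287)*1487)*(-1/8314734) = (1487/574)*(-1/8314734) = -1487/4772657316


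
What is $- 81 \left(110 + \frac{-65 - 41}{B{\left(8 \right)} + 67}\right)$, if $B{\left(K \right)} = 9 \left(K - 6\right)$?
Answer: $- \frac{748764}{85} \approx -8809.0$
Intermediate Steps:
$B{\left(K \right)} = -54 + 9 K$ ($B{\left(K \right)} = 9 \left(-6 + K\right) = -54 + 9 K$)
$- 81 \left(110 + \frac{-65 - 41}{B{\left(8 \right)} + 67}\right) = - 81 \left(110 + \frac{-65 - 41}{\left(-54 + 9 \cdot 8\right) + 67}\right) = - 81 \left(110 - \frac{106}{\left(-54 + 72\right) + 67}\right) = - 81 \left(110 - \frac{106}{18 + 67}\right) = - 81 \left(110 - \frac{106}{85}\right) = \left(-81\right) \frac{9244}{85} = - \frac{748764}{85}$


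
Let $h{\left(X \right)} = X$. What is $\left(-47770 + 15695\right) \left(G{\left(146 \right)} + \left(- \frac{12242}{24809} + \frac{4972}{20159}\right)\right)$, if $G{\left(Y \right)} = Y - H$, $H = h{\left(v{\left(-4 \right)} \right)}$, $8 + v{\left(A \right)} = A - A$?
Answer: $- \frac{2466431407186300}{500124631} \approx -4.9316 \cdot 10^{6}$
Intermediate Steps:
$v{\left(A \right)} = -8$ ($v{\left(A \right)} = -8 + \left(A - A\right) = -8 + 0 = -8$)
$H = -8$
$G{\left(Y \right)} = 8 + Y$ ($G{\left(Y \right)} = Y - -8 = Y + 8 = 8 + Y$)
$\left(-47770 + 15695\right) \left(G{\left(146 \right)} + \left(- \frac{12242}{24809} + \frac{4972}{20159}\right)\right) = \left(-47770 + 15695\right) \left(\left(8 + 146\right) + \left(- \frac{12242}{24809} + \frac{4972}{20159}\right)\right) = - 32075 \left(154 + \left(\left(-12242\right) \frac{1}{24809} + 4972 \cdot \frac{1}{20159}\right)\right) = - 32075 \left(154 + \left(- \frac{12242}{24809} + \frac{4972}{20159}\right)\right) = - 32075 \left(154 - \frac{123436130}{500124631}\right) = \left(-32075\right) \frac{76895757044}{500124631} = - \frac{2466431407186300}{500124631}$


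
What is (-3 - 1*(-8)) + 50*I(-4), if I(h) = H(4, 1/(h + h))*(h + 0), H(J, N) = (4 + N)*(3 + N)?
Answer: -17785/8 ≈ -2223.1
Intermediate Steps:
H(J, N) = (3 + N)*(4 + N)
I(h) = h*(12 + 1/(4*h**2) + 7/(2*h)) (I(h) = (12 + (1/(h + h))**2 + 7/(h + h))*(h + 0) = (12 + (1/(2*h))**2 + 7/((2*h)))*h = (12 + (1/(2*h))**2 + 7*(1/(2*h)))*h = (12 + 1/(4*h**2) + 7/(2*h))*h = h*(12 + 1/(4*h**2) + 7/(2*h)))
(-3 - 1*(-8)) + 50*I(-4) = (-3 - 1*(-8)) + 50*(7/2 + 12*(-4) + (1/4)/(-4)) = (-3 + 8) + 50*(7/2 - 48 + (1/4)*(-1/4)) = 5 + 50*(7/2 - 48 - 1/16) = 5 + 50*(-713/16) = 5 - 17825/8 = -17785/8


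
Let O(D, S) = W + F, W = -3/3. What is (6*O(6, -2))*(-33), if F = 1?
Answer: 0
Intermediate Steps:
W = -1 (W = -3*1/3 = -1)
O(D, S) = 0 (O(D, S) = -1 + 1 = 0)
(6*O(6, -2))*(-33) = (6*0)*(-33) = 0*(-33) = 0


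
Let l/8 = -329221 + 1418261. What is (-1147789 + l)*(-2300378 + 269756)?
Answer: -15360703068282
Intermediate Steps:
l = 8712320 (l = 8*(-329221 + 1418261) = 8*1089040 = 8712320)
(-1147789 + l)*(-2300378 + 269756) = (-1147789 + 8712320)*(-2300378 + 269756) = 7564531*(-2030622) = -15360703068282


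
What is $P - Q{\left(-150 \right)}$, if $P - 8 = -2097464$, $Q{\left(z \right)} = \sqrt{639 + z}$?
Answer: $-2097456 - \sqrt{489} \approx -2.0975 \cdot 10^{6}$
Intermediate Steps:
$P = -2097456$ ($P = 8 - 2097464 = -2097456$)
$P - Q{\left(-150 \right)} = -2097456 - \sqrt{639 - 150} = -2097456 - \sqrt{489}$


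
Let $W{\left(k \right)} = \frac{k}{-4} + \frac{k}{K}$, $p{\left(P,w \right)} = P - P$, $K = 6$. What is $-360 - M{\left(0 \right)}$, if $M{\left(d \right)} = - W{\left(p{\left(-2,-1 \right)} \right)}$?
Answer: $-360$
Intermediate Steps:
$p{\left(P,w \right)} = 0$
$W{\left(k \right)} = - \frac{k}{12}$ ($W{\left(k \right)} = \frac{k}{-4} + \frac{k}{6} = k \left(- \frac{1}{4}\right) + k \frac{1}{6} = - \frac{k}{4} + \frac{k}{6} = - \frac{k}{12}$)
$M{\left(d \right)} = 0$ ($M{\left(d \right)} = - \frac{\left(-1\right) 0}{12} = \left(-1\right) 0 = 0$)
$-360 - M{\left(0 \right)} = -360 - 0 = -360 + 0 = -360$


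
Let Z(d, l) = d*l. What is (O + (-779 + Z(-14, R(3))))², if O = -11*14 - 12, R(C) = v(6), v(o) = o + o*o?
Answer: 2350089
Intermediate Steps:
v(o) = o + o²
R(C) = 42 (R(C) = 6*(1 + 6) = 6*7 = 42)
O = -166 (O = -154 - 12 = -166)
(O + (-779 + Z(-14, R(3))))² = (-166 + (-779 - 14*42))² = (-166 + (-779 - 588))² = (-166 - 1367)² = (-1533)² = 2350089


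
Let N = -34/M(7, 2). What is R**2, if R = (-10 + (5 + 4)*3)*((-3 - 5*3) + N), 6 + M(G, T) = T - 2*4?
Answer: 2393209/36 ≈ 66478.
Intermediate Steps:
M(G, T) = -14 + T (M(G, T) = -6 + (T - 2*4) = -6 + (T - 8) = -6 + (-8 + T) = -14 + T)
N = 17/6 (N = -34/(-14 + 2) = -34/(-12) = -34*(-1/12) = 17/6 ≈ 2.8333)
R = -1547/6 (R = (-10 + (5 + 4)*3)*((-3 - 5*3) + 17/6) = (-10 + 9*3)*((-3 - 15) + 17/6) = (-10 + 27)*(-18 + 17/6) = 17*(-91/6) = -1547/6 ≈ -257.83)
R**2 = (-1547/6)**2 = 2393209/36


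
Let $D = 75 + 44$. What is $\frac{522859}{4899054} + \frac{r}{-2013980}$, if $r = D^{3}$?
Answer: $- \frac{3601328685383}{4933298387460} \approx -0.73$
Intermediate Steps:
$D = 119$
$r = 1685159$ ($r = 119^{3} = 1685159$)
$\frac{522859}{4899054} + \frac{r}{-2013980} = \frac{522859}{4899054} + \frac{1685159}{-2013980} = 522859 \cdot \frac{1}{4899054} + 1685159 \left(- \frac{1}{2013980}\right) = \frac{522859}{4899054} - \frac{1685159}{2013980} = - \frac{3601328685383}{4933298387460}$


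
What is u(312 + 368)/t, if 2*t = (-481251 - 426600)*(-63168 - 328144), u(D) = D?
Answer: 5/1306077171 ≈ 3.8283e-9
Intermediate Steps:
t = 177626495256 (t = ((-481251 - 426600)*(-63168 - 328144))/2 = (-907851*(-391312))/2 = (1/2)*355252990512 = 177626495256)
u(312 + 368)/t = (312 + 368)/177626495256 = 680*(1/177626495256) = 5/1306077171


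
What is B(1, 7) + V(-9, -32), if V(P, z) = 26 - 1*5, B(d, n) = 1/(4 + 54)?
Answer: 1219/58 ≈ 21.017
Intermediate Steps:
B(d, n) = 1/58
V(P, z) = 21 (V(P, z) = 26 - 5 = 21)
B(1, 7) + V(-9, -32) = 1/58 + 21 = 1219/58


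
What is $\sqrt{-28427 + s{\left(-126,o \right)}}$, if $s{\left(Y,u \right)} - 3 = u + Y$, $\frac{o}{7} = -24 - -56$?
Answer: $i \sqrt{28326} \approx 168.3 i$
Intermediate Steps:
$o = 224$ ($o = 7 \left(-24 - -56\right) = 7 \left(-24 + 56\right) = 7 \cdot 32 = 224$)
$s{\left(Y,u \right)} = 3 + Y + u$ ($s{\left(Y,u \right)} = 3 + \left(u + Y\right) = 3 + \left(Y + u\right) = 3 + Y + u$)
$\sqrt{-28427 + s{\left(-126,o \right)}} = \sqrt{-28427 + \left(3 - 126 + 224\right)} = \sqrt{-28427 + 101} = \sqrt{-28326} = i \sqrt{28326}$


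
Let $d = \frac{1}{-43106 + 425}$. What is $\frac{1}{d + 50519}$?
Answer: $\frac{42681}{2156201438} \approx 1.9795 \cdot 10^{-5}$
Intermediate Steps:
$d = - \frac{1}{42681}$ ($d = \frac{1}{-42681} = - \frac{1}{42681} \approx -2.343 \cdot 10^{-5}$)
$\frac{1}{d + 50519} = \frac{1}{- \frac{1}{42681} + 50519} = \frac{1}{\frac{2156201438}{42681}} = \frac{42681}{2156201438}$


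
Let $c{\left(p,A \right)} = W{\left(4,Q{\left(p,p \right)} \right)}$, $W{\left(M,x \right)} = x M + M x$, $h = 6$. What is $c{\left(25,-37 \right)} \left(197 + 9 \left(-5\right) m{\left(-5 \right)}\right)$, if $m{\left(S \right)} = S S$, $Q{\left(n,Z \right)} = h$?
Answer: $-44544$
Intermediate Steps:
$Q{\left(n,Z \right)} = 6$
$W{\left(M,x \right)} = 2 M x$ ($W{\left(M,x \right)} = M x + M x = 2 M x$)
$c{\left(p,A \right)} = 48$ ($c{\left(p,A \right)} = 2 \cdot 4 \cdot 6 = 48$)
$m{\left(S \right)} = S^{2}$
$c{\left(25,-37 \right)} \left(197 + 9 \left(-5\right) m{\left(-5 \right)}\right) = 48 \left(197 + 9 \left(-5\right) \left(-5\right)^{2}\right) = 48 \left(197 - 1125\right) = 48 \left(-928\right) = -44544$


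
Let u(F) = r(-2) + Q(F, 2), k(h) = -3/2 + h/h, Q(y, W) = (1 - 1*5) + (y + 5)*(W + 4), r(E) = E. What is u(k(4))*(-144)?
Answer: -3024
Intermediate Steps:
Q(y, W) = -4 + (4 + W)*(5 + y) (Q(y, W) = (1 - 5) + (5 + y)*(4 + W) = -4 + (4 + W)*(5 + y))
k(h) = -½ (k(h) = -3*½ + 1 = -3/2 + 1 = -½)
u(F) = 24 + 6*F (u(F) = -2 + (16 + 4*F + 5*2 + 2*F) = -2 + (16 + 4*F + 10 + 2*F) = -2 + (26 + 6*F) = 24 + 6*F)
u(k(4))*(-144) = (24 + 6*(-½))*(-144) = (24 - 3)*(-144) = 21*(-144) = -3024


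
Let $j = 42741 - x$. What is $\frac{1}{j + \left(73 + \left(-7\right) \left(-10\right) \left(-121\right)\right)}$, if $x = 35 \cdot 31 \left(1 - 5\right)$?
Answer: $\frac{1}{38684} \approx 2.585 \cdot 10^{-5}$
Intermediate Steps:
$x = -4340$ ($x = 1085 \left(-4\right) = -4340$)
$j = 47081$ ($j = 42741 - -4340 = 42741 + 4340 = 47081$)
$\frac{1}{j + \left(73 + \left(-7\right) \left(-10\right) \left(-121\right)\right)} = \frac{1}{47081 + \left(73 + \left(-7\right) \left(-10\right) \left(-121\right)\right)} = \frac{1}{47081 + \left(73 + 70 \left(-121\right)\right)} = \frac{1}{47081 + \left(73 - 8470\right)} = \frac{1}{47081 - 8397} = \frac{1}{38684}$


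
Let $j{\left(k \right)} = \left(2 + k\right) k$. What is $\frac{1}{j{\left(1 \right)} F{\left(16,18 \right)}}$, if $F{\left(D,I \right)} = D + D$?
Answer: $\frac{1}{96} \approx 0.010417$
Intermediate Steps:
$j{\left(k \right)} = k \left(2 + k\right)$
$F{\left(D,I \right)} = 2 D$
$\frac{1}{j{\left(1 \right)} F{\left(16,18 \right)}} = \frac{1}{1 \left(2 + 1\right) 2 \cdot 16} = \frac{1}{1 \cdot 3 \cdot 32} = \frac{1}{3 \cdot 32} = \frac{1}{96}$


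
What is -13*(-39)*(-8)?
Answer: -4056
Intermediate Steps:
-13*(-39)*(-8) = 507*(-8) = -4056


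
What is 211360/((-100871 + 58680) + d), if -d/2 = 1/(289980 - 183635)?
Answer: -22477079200/4486801897 ≈ -5.0096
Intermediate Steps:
d = -2/106345 (d = -2/(289980 - 183635) = -2/106345 ≈ -1.8807e-5)
211360/((-100871 + 58680) + d) = 211360/((-100871 + 58680) - 2/106345) = 211360/(-42191 - 2/106345) = 211360/(-4486801897/106345) = 211360*(-106345/4486801897) = -22477079200/4486801897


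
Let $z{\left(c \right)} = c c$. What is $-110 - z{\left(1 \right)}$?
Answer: $-111$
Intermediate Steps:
$z{\left(c \right)} = c^{2}$
$-110 - z{\left(1 \right)} = -110 - 1^{2} = -110 - 1 = -111$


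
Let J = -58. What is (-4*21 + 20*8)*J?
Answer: -4408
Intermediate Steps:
(-4*21 + 20*8)*J = (-4*21 + 20*8)*(-58) = (-84 + 160)*(-58) = 76*(-58) = -4408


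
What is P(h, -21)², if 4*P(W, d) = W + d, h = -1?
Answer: 121/4 ≈ 30.250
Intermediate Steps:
P(W, d) = W/4 + d/4 (P(W, d) = (W + d)/4 = W/4 + d/4)
P(h, -21)² = ((¼)*(-1) + (¼)*(-21))² = (-¼ - 21/4)² = (-11/2)² = 121/4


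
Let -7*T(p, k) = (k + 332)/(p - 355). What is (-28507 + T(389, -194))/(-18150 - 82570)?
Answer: 1696201/5992840 ≈ 0.28304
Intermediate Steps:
T(p, k) = -(332 + k)/(7*(-355 + p)) (T(p, k) = -(k + 332)/(7*(p - 355)) = -(332 + k)/(7*(-355 + p)))
(-28507 + T(389, -194))/(-18150 - 82570) = (-28507 + (-332 - 1*(-194))/(7*(-355 + 389)))/(-18150 - 82570) = (-28507 + (⅐)*(-332 + 194)/34)/(-100720) = (-28507 + (⅐)*(1/34)*(-138))*(-1/100720) = (-28507 - 69/119)*(-1/100720) = -3392402/119*(-1/100720) = 1696201/5992840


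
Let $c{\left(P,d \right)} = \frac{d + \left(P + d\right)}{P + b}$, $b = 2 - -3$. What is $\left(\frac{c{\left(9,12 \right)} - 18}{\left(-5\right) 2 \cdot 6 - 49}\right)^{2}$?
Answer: $\frac{47961}{2328676} \approx 0.020596$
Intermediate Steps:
$b = 5$ ($b = 2 + 3 = 5$)
$c{\left(P,d \right)} = \frac{P + 2 d}{5 + P}$ ($c{\left(P,d \right)} = \frac{d + \left(P + d\right)}{P + 5} = \frac{P + 2 d}{5 + P}$)
$\left(\frac{c{\left(9,12 \right)} - 18}{\left(-5\right) 2 \cdot 6 - 49}\right)^{2} = \left(\frac{\frac{9 + 2 \cdot 12}{5 + 9} - 18}{\left(-5\right) 2 \cdot 6 - 49}\right)^{2} = \left(\frac{\frac{9 + 24}{14} - 18}{\left(-10\right) 6 - 49}\right)^{2} = \left(\frac{\frac{1}{14} \cdot 33 - 18}{-60 - 49}\right)^{2} = \left(\frac{\frac{33}{14} - 18}{-109}\right)^{2} = \left(\left(- \frac{219}{14}\right) \left(- \frac{1}{109}\right)\right)^{2} = \left(\frac{219}{1526}\right)^{2} = \frac{47961}{2328676}$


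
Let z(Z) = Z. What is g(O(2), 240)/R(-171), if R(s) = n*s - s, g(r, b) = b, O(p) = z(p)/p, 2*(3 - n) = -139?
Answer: -160/8151 ≈ -0.019629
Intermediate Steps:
n = 145/2 (n = 3 - ½*(-139) = 3 + 139/2 = 145/2 ≈ 72.500)
O(p) = 1 (O(p) = p/p = 1)
R(s) = 143*s/2 (R(s) = 145*s/2 - s = 143*s/2)
g(O(2), 240)/R(-171) = 240/(((143/2)*(-171))) = 240/(-24453/2) = 240*(-2/24453) = -160/8151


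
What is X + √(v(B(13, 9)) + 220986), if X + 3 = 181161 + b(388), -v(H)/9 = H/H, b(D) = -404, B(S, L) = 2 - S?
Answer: 180754 + 3*√24553 ≈ 1.8122e+5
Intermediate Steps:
v(H) = -9 (v(H) = -9*H/H = -9*1 = -9)
X = 180754 (X = -3 + (181161 - 404) = -3 + 180757 = 180754)
X + √(v(B(13, 9)) + 220986) = 180754 + √(-9 + 220986) = 180754 + √220977 = 180754 + 3*√24553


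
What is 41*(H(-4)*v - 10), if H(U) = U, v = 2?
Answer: -738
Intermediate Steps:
41*(H(-4)*v - 10) = 41*(-4*2 - 10) = 41*(-8 - 10) = 41*(-18) = -738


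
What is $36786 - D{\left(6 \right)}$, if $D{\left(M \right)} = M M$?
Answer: $36750$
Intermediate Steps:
$D{\left(M \right)} = M^{2}$
$36786 - D{\left(6 \right)} = 36786 - 6^{2} = 36786 - 36 = 36750$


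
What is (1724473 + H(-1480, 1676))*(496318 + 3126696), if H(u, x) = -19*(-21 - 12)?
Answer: 6250061451400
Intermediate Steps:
H(u, x) = 627 (H(u, x) = -19*(-33) = 627)
(1724473 + H(-1480, 1676))*(496318 + 3126696) = (1724473 + 627)*(496318 + 3126696) = 1725100*3623014 = 6250061451400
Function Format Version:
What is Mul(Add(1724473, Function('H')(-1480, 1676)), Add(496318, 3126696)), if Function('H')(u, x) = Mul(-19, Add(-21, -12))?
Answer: 6250061451400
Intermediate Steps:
Function('H')(u, x) = 627 (Function('H')(u, x) = Mul(-19, -33) = 627)
Mul(Add(1724473, Function('H')(-1480, 1676)), Add(496318, 3126696)) = Mul(Add(1724473, 627), Add(496318, 3126696)) = Mul(1725100, 3623014) = 6250061451400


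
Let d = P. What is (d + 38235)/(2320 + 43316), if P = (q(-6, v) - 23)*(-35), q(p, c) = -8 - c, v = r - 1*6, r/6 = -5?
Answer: 9515/11409 ≈ 0.83399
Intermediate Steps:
r = -30 (r = 6*(-5) = -30)
v = -36 (v = -30 - 1*6 = -30 - 6 = -36)
P = -175 (P = ((-8 - 1*(-36)) - 23)*(-35) = ((-8 + 36) - 23)*(-35) = (28 - 23)*(-35) = 5*(-35) = -175)
d = -175
(d + 38235)/(2320 + 43316) = (-175 + 38235)/(2320 + 43316) = 38060/45636 = 38060*(1/45636) = 9515/11409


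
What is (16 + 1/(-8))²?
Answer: 16129/64 ≈ 252.02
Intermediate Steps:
(16 + 1/(-8))² = (16 - ⅛)² = (127/8)² = 16129/64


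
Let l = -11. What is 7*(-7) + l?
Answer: -60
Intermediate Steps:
7*(-7) + l = 7*(-7) - 11 = -49 - 11 = -60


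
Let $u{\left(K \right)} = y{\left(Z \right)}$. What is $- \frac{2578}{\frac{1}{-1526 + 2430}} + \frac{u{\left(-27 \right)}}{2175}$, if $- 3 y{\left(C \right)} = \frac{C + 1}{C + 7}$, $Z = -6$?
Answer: $- \frac{3041318159}{1305} \approx -2.3305 \cdot 10^{6}$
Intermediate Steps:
$y{\left(C \right)} = - \frac{1 + C}{3 \left(7 + C\right)}$ ($y{\left(C \right)} = - \frac{\left(C + 1\right) \frac{1}{C + 7}}{3} = - \frac{\left(1 + C\right) \frac{1}{7 + C}}{3} = - \frac{\frac{1}{7 + C} \left(1 + C\right)}{3} = - \frac{1 + C}{3 \left(7 + C\right)}$)
$u{\left(K \right)} = \frac{5}{3}$ ($u{\left(K \right)} = \frac{-1 - -6}{3 \left(7 - 6\right)} = \frac{-1 + 6}{3 \cdot 1} = \frac{1}{3} \cdot 1 \cdot 5 = \frac{5}{3}$)
$- \frac{2578}{\frac{1}{-1526 + 2430}} + \frac{u{\left(-27 \right)}}{2175} = - \frac{2578}{\frac{1}{-1526 + 2430}} + \frac{5}{3 \cdot 2175} = - \frac{2578}{\frac{1}{904}} + \frac{5}{3} \cdot \frac{1}{2175} = - 2578 \frac{1}{\frac{1}{904}} + \frac{1}{1305} = \left(-2578\right) 904 + \frac{1}{1305} = -2330512 + \frac{1}{1305} = - \frac{3041318159}{1305}$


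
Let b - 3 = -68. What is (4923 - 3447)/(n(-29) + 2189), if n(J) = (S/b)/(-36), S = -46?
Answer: 1726920/2561107 ≈ 0.67429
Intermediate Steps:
b = -65 (b = 3 - 68 = -65)
n(J) = -23/1170 (n(J) = -46/(-65)/(-36) = -46*(-1/65)*(-1/36) = (46/65)*(-1/36) = -23/1170)
(4923 - 3447)/(n(-29) + 2189) = (4923 - 3447)/(-23/1170 + 2189) = 1476/(2561107/1170) = 1476*(1170/2561107) = 1726920/2561107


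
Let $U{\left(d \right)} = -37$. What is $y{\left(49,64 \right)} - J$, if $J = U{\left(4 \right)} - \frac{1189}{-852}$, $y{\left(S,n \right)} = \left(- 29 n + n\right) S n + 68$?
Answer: $- \frac{4787906353}{852} \approx -5.6196 \cdot 10^{6}$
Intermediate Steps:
$y{\left(S,n \right)} = 68 - 28 S n^{2}$ ($y{\left(S,n \right)} = - 28 n S n + 68 = - 28 S n n + 68 = - 28 S n^{2} + 68 = 68 - 28 S n^{2}$)
$J = - \frac{30335}{852}$ ($J = -37 - \frac{1189}{-852} = -37 - 1189 \left(- \frac{1}{852}\right) = -37 - - \frac{1189}{852} = -37 + \frac{1189}{852} = - \frac{30335}{852} \approx -35.604$)
$y{\left(49,64 \right)} - J = \left(68 - 1372 \cdot 64^{2}\right) - - \frac{30335}{852} = \left(68 - 1372 \cdot 4096\right) + \frac{30335}{852} = \left(68 - 5619712\right) + \frac{30335}{852} = -5619644 + \frac{30335}{852} = - \frac{4787906353}{852}$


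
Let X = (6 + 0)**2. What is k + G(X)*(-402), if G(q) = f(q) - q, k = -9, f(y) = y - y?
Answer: 14463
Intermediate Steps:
X = 36 (X = 6**2 = 36)
f(y) = 0
G(q) = -q (G(q) = 0 - q = -q)
k + G(X)*(-402) = -9 - 1*36*(-402) = -9 - 36*(-402) = -9 + 14472 = 14463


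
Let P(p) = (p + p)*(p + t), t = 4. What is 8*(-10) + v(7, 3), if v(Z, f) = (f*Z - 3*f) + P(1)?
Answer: -58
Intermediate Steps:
P(p) = 2*p*(4 + p) (P(p) = (p + p)*(p + 4) = (2*p)*(4 + p) = 2*p*(4 + p))
v(Z, f) = 10 - 3*f + Z*f (v(Z, f) = (f*Z - 3*f) + 2*1*(4 + 1) = (Z*f - 3*f) + 2*1*5 = (-3*f + Z*f) + 10 = 10 - 3*f + Z*f)
8*(-10) + v(7, 3) = 8*(-10) + (10 - 3*3 + 7*3) = -80 + (10 - 9 + 21) = -80 + 22 = -58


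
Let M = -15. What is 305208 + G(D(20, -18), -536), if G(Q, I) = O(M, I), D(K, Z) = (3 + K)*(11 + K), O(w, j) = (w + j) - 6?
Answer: 304651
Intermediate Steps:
O(w, j) = -6 + j + w (O(w, j) = (j + w) - 6 = -6 + j + w)
G(Q, I) = -21 + I (G(Q, I) = -6 + I - 15 = -21 + I)
305208 + G(D(20, -18), -536) = 305208 + (-21 - 536) = 305208 - 557 = 304651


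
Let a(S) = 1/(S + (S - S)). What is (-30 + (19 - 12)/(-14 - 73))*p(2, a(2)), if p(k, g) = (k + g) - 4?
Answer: 2617/58 ≈ 45.121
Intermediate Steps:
a(S) = 1/S (a(S) = 1/(S + 0) = 1/S)
p(k, g) = -4 + g + k (p(k, g) = (g + k) - 4 = -4 + g + k)
(-30 + (19 - 12)/(-14 - 73))*p(2, a(2)) = (-30 + (19 - 12)/(-14 - 73))*(-4 + 1/2 + 2) = (-30 + 7/(-87))*(-4 + 1/2 + 2) = (-30 + 7*(-1/87))*(-3/2) = (-30 - 7/87)*(-3/2) = -2617/87*(-3/2) = 2617/58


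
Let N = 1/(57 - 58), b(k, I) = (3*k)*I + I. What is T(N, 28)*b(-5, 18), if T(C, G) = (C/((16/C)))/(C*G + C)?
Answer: 63/116 ≈ 0.54310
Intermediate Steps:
b(k, I) = I + 3*I*k (b(k, I) = 3*I*k + I = I + 3*I*k)
N = -1 (N = 1/(-1) = -1)
T(C, G) = C**2/(16*(C + C*G)) (T(C, G) = (C*(C/16))/(C + C*G) = (C**2/16)/(C + C*G) = C**2/(16*(C + C*G)))
T(N, 28)*b(-5, 18) = ((1/16)*(-1)/(1 + 28))*(18*(1 + 3*(-5))) = ((1/16)*(-1)/29)*(18*(1 - 15)) = ((1/16)*(-1)*(1/29))*(18*(-14)) = -1/464*(-252) = 63/116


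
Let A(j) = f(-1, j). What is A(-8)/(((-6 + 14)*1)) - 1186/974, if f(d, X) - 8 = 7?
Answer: 2561/3896 ≈ 0.65734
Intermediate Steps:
f(d, X) = 15 (f(d, X) = 8 + 7 = 15)
A(j) = 15
A(-8)/(((-6 + 14)*1)) - 1186/974 = 15/(((-6 + 14)*1)) - 1186/974 = 15/((8*1)) - 1186*1/974 = 15/8 - 593/487 = 2561/3896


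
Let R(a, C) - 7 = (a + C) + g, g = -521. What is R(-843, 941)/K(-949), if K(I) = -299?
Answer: 32/23 ≈ 1.3913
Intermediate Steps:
R(a, C) = -514 + C + a (R(a, C) = 7 + ((a + C) - 521) = 7 + ((C + a) - 521) = 7 + (-521 + C + a) = -514 + C + a)
R(-843, 941)/K(-949) = (-514 + 941 - 843)/(-299) = -416*(-1/299) = 32/23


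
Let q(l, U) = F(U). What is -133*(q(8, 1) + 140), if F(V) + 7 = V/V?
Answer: -17822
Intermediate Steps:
F(V) = -6 (F(V) = -7 + V/V = -7 + 1 = -6)
q(l, U) = -6
-133*(q(8, 1) + 140) = -133*(-6 + 140) = -133*134 = -17822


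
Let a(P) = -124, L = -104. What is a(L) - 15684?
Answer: -15808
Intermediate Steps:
a(L) - 15684 = -124 - 15684 = -15808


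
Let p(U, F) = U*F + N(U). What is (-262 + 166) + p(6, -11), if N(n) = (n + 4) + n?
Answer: -146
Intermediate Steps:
N(n) = 4 + 2*n (N(n) = (4 + n) + n = 4 + 2*n)
p(U, F) = 4 + 2*U + F*U (p(U, F) = U*F + (4 + 2*U) = F*U + (4 + 2*U) = 4 + 2*U + F*U)
(-262 + 166) + p(6, -11) = (-262 + 166) + (4 + 2*6 - 11*6) = -96 + (4 + 12 - 66) = -96 - 50 = -146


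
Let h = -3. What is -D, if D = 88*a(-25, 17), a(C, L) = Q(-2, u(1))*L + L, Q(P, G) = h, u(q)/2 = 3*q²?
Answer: 2992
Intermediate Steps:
u(q) = 6*q² (u(q) = 2*(3*q²) = 6*q²)
Q(P, G) = -3
a(C, L) = -2*L (a(C, L) = -3*L + L = -2*L)
D = -2992 (D = 88*(-2*17) = 88*(-34) = -2992)
-D = -1*(-2992) = 2992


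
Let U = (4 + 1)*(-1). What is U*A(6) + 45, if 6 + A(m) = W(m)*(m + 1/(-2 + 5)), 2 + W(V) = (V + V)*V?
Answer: -6425/3 ≈ -2141.7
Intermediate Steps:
W(V) = -2 + 2*V**2 (W(V) = -2 + (V + V)*V = -2 + (2*V)*V = -2 + 2*V**2)
A(m) = -6 + (-2 + 2*m**2)*(1/3 + m) (A(m) = -6 + (-2 + 2*m**2)*(m + 1/(-2 + 5)) = -6 + (-2 + 2*m**2)*(m + 1/3) = -6 + (-2 + 2*m**2)*(1/3 + m))
U = -5 (U = 5*(-1) = -5)
U*A(6) + 45 = -5*(-20/3 + (2/3)*6**2 + 2*6*(-1 + 6**2)) + 45 = -5*(-20/3 + (2/3)*36 + 2*6*(-1 + 36)) + 45 = -5*(-20/3 + 24 + 2*6*35) + 45 = -5*(-20/3 + 24 + 420) + 45 = -5*1312/3 + 45 = -6560/3 + 45 = -6425/3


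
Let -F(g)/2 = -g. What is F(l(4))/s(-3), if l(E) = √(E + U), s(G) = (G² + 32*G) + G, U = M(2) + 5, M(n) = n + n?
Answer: -√13/45 ≈ -0.080123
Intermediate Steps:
M(n) = 2*n
U = 9 (U = 2*2 + 5 = 4 + 5 = 9)
s(G) = G² + 33*G
l(E) = √(9 + E) (l(E) = √(E + 9) = √(9 + E))
F(g) = 2*g (F(g) = -(-2)*g = 2*g)
F(l(4))/s(-3) = (2*√(9 + 4))/((-3*(33 - 3))) = (2*√13)/((-3*30)) = (2*√13)/(-90) = (2*√13)*(-1/90) = -√13/45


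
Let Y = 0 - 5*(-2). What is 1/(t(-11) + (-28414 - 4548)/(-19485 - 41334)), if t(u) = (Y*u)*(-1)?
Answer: 60819/6723052 ≈ 0.0090463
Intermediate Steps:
Y = 10 (Y = 0 + 10 = 10)
t(u) = -10*u (t(u) = (10*u)*(-1) = -10*u)
1/(t(-11) + (-28414 - 4548)/(-19485 - 41334)) = 1/(-10*(-11) + (-28414 - 4548)/(-19485 - 41334)) = 1/(110 - 32962/(-60819)) = 1/(110 - 32962*(-1/60819)) = 1/(110 + 32962/60819) = 1/(6723052/60819) = 60819/6723052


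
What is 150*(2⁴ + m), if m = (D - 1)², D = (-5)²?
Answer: 88800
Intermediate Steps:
D = 25
m = 576 (m = (25 - 1)² = 24² = 576)
150*(2⁴ + m) = 150*(2⁴ + 576) = 150*(16 + 576) = 150*592 = 88800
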